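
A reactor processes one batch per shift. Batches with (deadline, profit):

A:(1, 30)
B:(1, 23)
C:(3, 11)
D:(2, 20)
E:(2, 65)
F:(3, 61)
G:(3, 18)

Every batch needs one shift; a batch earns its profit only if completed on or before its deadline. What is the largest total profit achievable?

Sort by profit descending; place each in the latest free slot ≤ its deadline.
By profit: E(d2,65), F(d3,61), A(d1,30), B(d1,23), D(d2,20), G(d3,18), C(d3,11)
E→slot 2; F→slot 3; A→slot 1; B skipped; D skipped; G skipped; C skipped.
Profit = 30 + 65 + 61 = 156

156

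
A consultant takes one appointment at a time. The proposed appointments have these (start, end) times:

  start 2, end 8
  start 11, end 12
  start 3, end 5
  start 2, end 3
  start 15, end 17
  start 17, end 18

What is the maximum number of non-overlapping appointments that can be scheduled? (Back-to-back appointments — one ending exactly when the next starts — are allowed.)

5

Order by finish time; keep every interval that doesn't clash with the previous kept one.
By end time: (2,3), (3,5), (2,8), (11,12), (15,17), (17,18).
Pick (2,3); next start ≥ 3 → (3,5); next start ≥ 5 → (11,12); next start ≥ 12 → (15,17); next start ≥ 17 → (17,18).
Selected 5 appointments.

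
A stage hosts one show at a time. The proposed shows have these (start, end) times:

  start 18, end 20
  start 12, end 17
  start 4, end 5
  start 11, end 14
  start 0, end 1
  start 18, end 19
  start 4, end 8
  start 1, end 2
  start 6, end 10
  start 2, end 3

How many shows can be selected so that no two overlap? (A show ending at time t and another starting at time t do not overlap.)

7

Greedy by earliest finish: after sorting by end time, pick each interval compatible with the last pick.
By end time: (0,1), (1,2), (2,3), (4,5), (4,8), (6,10), (11,14), (12,17), (18,19), (18,20).
Pick (0,1); next start ≥ 1 → (1,2); next start ≥ 2 → (2,3); next start ≥ 3 → (4,5); next start ≥ 5 → (6,10); next start ≥ 10 → (11,14); next start ≥ 14 → (18,19).
Selected 7 shows.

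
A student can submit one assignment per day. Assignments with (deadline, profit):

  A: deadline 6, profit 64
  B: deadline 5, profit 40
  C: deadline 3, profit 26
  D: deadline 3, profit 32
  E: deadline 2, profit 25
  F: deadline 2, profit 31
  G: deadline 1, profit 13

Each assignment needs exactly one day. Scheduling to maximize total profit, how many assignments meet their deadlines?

By profit: A(d6,64), B(d5,40), D(d3,32), F(d2,31), C(d3,26), E(d2,25), G(d1,13)
A→slot 6; B→slot 5; D→slot 3; F→slot 2; C→slot 1; E skipped; G skipped.
5 of 7 scheduled.

5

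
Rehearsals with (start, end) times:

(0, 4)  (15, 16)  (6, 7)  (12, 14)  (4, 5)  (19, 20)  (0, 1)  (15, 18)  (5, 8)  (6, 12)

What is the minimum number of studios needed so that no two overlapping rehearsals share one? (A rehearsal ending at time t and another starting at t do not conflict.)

3

The answer is the maximum number of intervals overlapping at any instant.
Events (time:±→running): 0:+→1 0:+→2 1:-→1 4:-→0 4:+→1 5:-→0 5:+→1 6:+→2 6:+→3 … peak 3.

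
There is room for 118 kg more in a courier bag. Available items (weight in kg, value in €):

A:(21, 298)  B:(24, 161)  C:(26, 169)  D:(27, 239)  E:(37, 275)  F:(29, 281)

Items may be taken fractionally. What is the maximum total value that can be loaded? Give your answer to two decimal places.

Greedy by value/weight ratio, highest first.
Order: A (298/21=14.19) > F (281/29=9.69) > D (239/27=8.85) > E (275/37=7.43) > B (161/24=6.71) > C (169/26=6.50)
Fill: take A (21 @ 298) → take F (29 @ 281) → take D (27 @ 239) → take E (37 @ 275) → take 4/24 of B → 26.83; 118/118 used.
Total value = 1119.83

1119.83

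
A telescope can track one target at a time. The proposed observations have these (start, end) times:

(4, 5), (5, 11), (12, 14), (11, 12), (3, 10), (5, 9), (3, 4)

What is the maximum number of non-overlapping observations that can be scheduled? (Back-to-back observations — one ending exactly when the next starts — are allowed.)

5

Greedy by earliest finish: after sorting by end time, pick each interval compatible with the last pick.
By end time: (3,4), (4,5), (5,9), (3,10), (5,11), (11,12), (12,14).
Pick (3,4); next start ≥ 4 → (4,5); next start ≥ 5 → (5,9); next start ≥ 9 → (11,12); next start ≥ 12 → (12,14).
Selected 5 observations.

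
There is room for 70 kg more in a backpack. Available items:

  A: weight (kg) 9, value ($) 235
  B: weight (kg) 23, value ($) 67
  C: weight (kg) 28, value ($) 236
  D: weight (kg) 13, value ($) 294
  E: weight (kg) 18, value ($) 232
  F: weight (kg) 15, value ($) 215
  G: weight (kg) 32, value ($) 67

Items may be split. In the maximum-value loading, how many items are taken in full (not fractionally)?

4

Ratios (sorted): A 26.11, D 22.62, F 14.33, E 12.89, C 8.43, B 2.91, G 2.09
take A (9 @ 235); take D (13 @ 294); take F (15 @ 215); take E (18 @ 232); take 15/28 of C → 126.43. Capacity used 70/70.
4 item(s) taken whole; one partial (take 15/28 of C).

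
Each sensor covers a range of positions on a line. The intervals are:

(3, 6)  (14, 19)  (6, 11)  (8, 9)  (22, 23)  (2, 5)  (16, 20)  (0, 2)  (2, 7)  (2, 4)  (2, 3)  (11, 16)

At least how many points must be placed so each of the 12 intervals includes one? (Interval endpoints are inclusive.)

5

Process intervals by earliest right end; each time one isn't hit yet, stab at its right endpoint.
Sorted: [0,2] [2,3] [2,4] [2,5] [3,6] [2,7] [8,9] [6,11] [11,16] [14,19] [16,20] [22,23]
{[0,2],[2,3],[2,4],[2,5]} hit by 2; {[3,6],[2,7]} hit by 6; {[8,9],[6,11]} hit by 9; {[11,16],[14,19],[16,20]} hit by 16; {[22,23]} hit by 23.
Points: 2, 6, 9, 16, 23 (5 total).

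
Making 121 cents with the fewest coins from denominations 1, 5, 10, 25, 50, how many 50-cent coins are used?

Greedy: take as many of the largest coin as possible, then repeat with the remainder.
121 = 2×50 + 2×10 + 1×1
Count of 50: 2

2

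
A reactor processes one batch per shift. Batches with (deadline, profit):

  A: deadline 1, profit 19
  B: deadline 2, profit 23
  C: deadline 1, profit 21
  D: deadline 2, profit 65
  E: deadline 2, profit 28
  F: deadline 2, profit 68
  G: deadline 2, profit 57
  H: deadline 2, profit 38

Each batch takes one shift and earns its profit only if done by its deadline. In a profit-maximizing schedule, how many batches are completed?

2

By profit: F(d2,68), D(d2,65), G(d2,57), H(d2,38), E(d2,28), B(d2,23), C(d1,21), A(d1,19)
F→slot 2; D→slot 1; G skipped; H skipped; E skipped; B skipped; C skipped; A skipped.
2 of 8 scheduled.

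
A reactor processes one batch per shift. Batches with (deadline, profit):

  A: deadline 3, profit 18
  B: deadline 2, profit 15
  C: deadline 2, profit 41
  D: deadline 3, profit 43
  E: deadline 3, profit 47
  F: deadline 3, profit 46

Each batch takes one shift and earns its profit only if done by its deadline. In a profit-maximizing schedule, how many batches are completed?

3

Profit order: E=47 F=46 D=43 C=41 A=18 B=15
Assign: E→slot 3, F→slot 2, D→slot 1, C skipped, A skipped, B skipped.
Slots: [1:D] [2:F] [3:E]
3 of 6 scheduled.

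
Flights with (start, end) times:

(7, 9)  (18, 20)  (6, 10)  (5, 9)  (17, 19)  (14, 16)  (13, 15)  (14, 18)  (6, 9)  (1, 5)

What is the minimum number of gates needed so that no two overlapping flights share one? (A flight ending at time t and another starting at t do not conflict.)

4

starts: [1, 5, 6, 6, 7, 13, 14, 14, 17, 18]
ends:   [5, 9, 9, 9, 10, 15, 16, 18, 19, 20]
s1→1 e5→0 s5→1 s6→2 s6→3 s7→4  — peak 4.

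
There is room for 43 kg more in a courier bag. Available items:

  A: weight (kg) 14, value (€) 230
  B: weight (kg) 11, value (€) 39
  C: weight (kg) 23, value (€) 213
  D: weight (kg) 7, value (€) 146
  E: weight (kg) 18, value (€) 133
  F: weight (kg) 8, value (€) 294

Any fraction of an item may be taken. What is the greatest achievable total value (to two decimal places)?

Ratios (sorted): F 36.75, D 20.86, A 16.43, C 9.26, E 7.39, B 3.55
take F (8 @ 294); take D (7 @ 146); take A (14 @ 230); take 14/23 of C → 129.65. Capacity used 43/43.
Total value = 799.65

799.65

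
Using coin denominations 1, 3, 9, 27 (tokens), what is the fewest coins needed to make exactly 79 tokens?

7

Use the largest denomination that fits, subtract, and repeat.
79 − 2×27→25 − 2×9→7 − 2×3→1 − 1×1→0
Total coins = 2 + 2 + 2 + 1 = 7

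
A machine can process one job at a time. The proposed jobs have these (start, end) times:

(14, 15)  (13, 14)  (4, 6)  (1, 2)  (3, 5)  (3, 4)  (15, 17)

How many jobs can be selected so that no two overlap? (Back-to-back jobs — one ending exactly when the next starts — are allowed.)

6

By end time: (1,2), (3,4), (3,5), (4,6), (13,14), (14,15), (15,17).
Pick (1,2); next start ≥ 2 → (3,4); next start ≥ 4 → (4,6); next start ≥ 6 → (13,14); next start ≥ 14 → (14,15); next start ≥ 15 → (15,17).
Selected 6 jobs.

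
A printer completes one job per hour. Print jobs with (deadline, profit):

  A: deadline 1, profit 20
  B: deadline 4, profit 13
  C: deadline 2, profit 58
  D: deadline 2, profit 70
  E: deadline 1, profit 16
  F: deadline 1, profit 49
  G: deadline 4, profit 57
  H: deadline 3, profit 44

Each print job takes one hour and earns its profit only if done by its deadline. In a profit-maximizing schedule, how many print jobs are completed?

Take jobs in profit order; each goes to the latest open slot no later than its deadline.
Profit order: D=70 C=58 G=57 F=49 H=44 A=20 E=16 B=13
Assign: D→slot 2, C→slot 1, G→slot 4, F skipped, H→slot 3, A skipped, E skipped, B skipped.
Slots: [1:C] [2:D] [3:H] [4:G]
4 of 8 scheduled.

4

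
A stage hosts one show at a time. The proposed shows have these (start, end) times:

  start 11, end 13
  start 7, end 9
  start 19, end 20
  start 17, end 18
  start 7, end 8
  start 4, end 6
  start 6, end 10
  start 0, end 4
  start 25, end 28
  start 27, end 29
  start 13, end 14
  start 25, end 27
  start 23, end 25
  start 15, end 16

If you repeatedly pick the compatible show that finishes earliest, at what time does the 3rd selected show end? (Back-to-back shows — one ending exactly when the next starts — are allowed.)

8

Greedy by earliest finish: after sorting by end time, pick each interval compatible with the last pick.
Sorted by end: (0,4)  (4,6)  (7,8)  (7,9)  (6,10)  (11,13)  (13,14)  (15,16)  (17,18)  (19,20)  (23,25)  (25,27)  (25,28)  (27,29)
take (0,4); take (4,6); take (7,8); skip (6,10); take (11,13); take (13,14); take (15,16); take (17,18); take (19,20); take (23,25); take (25,27); take (27,29).
Selected: (0,4) (4,6) (7,8) (11,13) (13,14) (15,16) (17,18) (19,20) (23,25) (25,27) (27,29)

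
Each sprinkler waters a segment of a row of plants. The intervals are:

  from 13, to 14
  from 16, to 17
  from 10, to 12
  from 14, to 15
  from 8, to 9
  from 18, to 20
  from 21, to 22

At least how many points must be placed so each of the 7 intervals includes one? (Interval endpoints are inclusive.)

6

Process intervals by earliest right end; each time one isn't hit yet, stab at its right endpoint.
By right end: [8,9]  [10,12]  [13,14]  [14,15]  [16,17]  [18,20]  [21,22]
[8,9] uncovered → point at 9; [10,12] uncovered → point at 12; [13,14] uncovered → point at 14; [16,17] uncovered → point at 17; [18,20] uncovered → point at 20; [21,22] uncovered → point at 22.
Points: 9, 12, 14, 17, 20, 22 (6 total).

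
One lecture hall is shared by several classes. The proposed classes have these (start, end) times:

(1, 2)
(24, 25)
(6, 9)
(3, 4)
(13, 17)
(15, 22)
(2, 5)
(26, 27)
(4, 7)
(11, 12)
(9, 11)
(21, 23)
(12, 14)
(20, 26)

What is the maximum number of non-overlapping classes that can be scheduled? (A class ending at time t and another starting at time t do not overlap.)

9

By end time: (1,2), (3,4), (2,5), (4,7), (6,9), (9,11), (11,12), (12,14), (13,17), (15,22), (21,23), (24,25), (20,26), (26,27).
Pick (1,2); next start ≥ 2 → (3,4); next start ≥ 4 → (4,7); next start ≥ 7 → (9,11); next start ≥ 11 → (11,12); next start ≥ 12 → (12,14); next start ≥ 14 → (15,22); next start ≥ 22 → (24,25); next start ≥ 25 → (26,27).
Selected 9 classes.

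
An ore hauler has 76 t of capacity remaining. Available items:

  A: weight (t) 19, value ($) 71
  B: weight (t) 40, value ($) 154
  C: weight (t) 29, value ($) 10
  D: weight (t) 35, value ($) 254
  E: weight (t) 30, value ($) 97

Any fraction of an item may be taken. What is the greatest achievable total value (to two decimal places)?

411.74

Sort by value per unit weight and fill in that order.
Ratios (sorted): D 7.26, B 3.85, A 3.74, E 3.23, C 0.34
take D (35 @ 254); take B (40 @ 154); take 1/19 of A → 3.74. Capacity used 76/76.
Total value = 411.74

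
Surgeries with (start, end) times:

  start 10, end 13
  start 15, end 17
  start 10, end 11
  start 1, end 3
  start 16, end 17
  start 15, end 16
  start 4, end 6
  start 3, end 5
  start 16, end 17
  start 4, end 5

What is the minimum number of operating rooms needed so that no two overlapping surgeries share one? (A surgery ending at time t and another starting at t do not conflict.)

starts: [1, 3, 4, 4, 10, 10, 15, 15, 16, 16]
ends:   [3, 5, 5, 6, 11, 13, 16, 17, 17, 17]
s1→1 e3→0 s3→1 s4→2 s4→3  — peak 3.

3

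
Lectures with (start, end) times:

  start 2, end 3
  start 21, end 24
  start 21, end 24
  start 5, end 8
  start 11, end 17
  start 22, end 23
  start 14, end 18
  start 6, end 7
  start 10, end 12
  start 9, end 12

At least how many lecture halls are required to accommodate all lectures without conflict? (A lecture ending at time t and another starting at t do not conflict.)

3

Count concurrent intervals with a sweep; the peak is the room count.
Events (time:±→running): 2:+→1 3:-→0 5:+→1 6:+→2 7:-→1 8:-→0 9:+→1 10:+→2 11:+→3 … peak 3.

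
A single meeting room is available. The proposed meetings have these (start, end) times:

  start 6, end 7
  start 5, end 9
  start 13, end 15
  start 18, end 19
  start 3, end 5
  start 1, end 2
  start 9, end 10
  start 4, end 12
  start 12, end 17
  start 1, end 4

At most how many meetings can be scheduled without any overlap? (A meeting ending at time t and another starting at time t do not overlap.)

Greedy by earliest finish: after sorting by end time, pick each interval compatible with the last pick.
Sorted by end: (1,2)  (1,4)  (3,5)  (6,7)  (5,9)  (9,10)  (4,12)  (13,15)  (12,17)  (18,19)
take (1,2); skip (1,4); take (3,5); take (6,7); skip (5,9); take (9,10); skip (4,12); take (13,15); skip (12,17); take (18,19).
Selected 6 meetings.

6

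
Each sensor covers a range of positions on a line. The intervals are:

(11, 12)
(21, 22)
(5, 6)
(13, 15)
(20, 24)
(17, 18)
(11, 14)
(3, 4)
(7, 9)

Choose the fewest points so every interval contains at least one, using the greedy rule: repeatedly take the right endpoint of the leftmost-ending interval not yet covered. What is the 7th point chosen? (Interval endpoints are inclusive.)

22

Sort by right endpoint; whenever an interval is uncovered, place a point at its right end.
By right end: [3,4]  [5,6]  [7,9]  [11,12]  [11,14]  [13,15]  [17,18]  [21,22]  [20,24]
[3,4] uncovered → point at 4; [5,6] uncovered → point at 6; [7,9] uncovered → point at 9; [11,12] uncovered → point at 12; [13,15] uncovered → point at 15; [17,18] uncovered → point at 18; [21,22] uncovered → point at 22.
Points: 4, 6, 9, 12, 15, 18, 22 (7 total).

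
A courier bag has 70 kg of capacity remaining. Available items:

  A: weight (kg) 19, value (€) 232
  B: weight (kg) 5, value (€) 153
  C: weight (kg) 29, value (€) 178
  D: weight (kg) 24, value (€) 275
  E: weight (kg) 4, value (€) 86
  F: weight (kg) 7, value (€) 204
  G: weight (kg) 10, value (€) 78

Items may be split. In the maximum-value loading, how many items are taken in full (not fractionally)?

Sort by value per unit weight and fill in that order.
Order: B (153/5=30.60) > F (204/7=29.14) > E (86/4=21.50) > A (232/19=12.21) > D (275/24=11.46) > G (78/10=7.80) > C (178/29=6.14)
Fill: take B (5 @ 153) → take F (7 @ 204) → take E (4 @ 86) → take A (19 @ 232) → take D (24 @ 275) → take G (10 @ 78) → take 1/29 of C → 6.14; 70/70 used.
6 item(s) taken whole; one partial (take 1/29 of C).

6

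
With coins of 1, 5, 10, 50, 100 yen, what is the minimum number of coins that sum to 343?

Greedy: take as many of the largest coin as possible, then repeat with the remainder.
343 − 3×100→43 − 4×10→3 − 3×1→0
Total coins = 3 + 4 + 3 = 10

10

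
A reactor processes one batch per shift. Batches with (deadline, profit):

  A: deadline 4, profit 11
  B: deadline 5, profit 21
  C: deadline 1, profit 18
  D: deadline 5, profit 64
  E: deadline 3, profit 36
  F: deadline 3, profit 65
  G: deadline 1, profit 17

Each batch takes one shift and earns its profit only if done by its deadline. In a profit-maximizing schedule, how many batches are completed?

Take jobs in profit order; each goes to the latest open slot no later than its deadline.
By profit: F(d3,65), D(d5,64), E(d3,36), B(d5,21), C(d1,18), G(d1,17), A(d4,11)
F→slot 3; D→slot 5; E→slot 2; B→slot 4; C→slot 1; G skipped; A skipped.
5 of 7 scheduled.

5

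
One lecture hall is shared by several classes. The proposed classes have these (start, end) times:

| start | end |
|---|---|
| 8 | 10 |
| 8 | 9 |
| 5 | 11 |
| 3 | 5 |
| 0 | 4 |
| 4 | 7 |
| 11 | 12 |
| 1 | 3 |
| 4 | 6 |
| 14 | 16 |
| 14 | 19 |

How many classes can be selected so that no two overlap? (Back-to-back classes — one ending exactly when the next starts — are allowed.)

Sort by end time and greedily take each interval whose start is ≥ the last chosen end.
By end time: (1,3), (0,4), (3,5), (4,6), (4,7), (8,9), (8,10), (5,11), (11,12), (14,16), (14,19).
Pick (1,3); next start ≥ 3 → (3,5); next start ≥ 5 → (8,9); next start ≥ 9 → (11,12); next start ≥ 12 → (14,16).
Selected 5 classes.

5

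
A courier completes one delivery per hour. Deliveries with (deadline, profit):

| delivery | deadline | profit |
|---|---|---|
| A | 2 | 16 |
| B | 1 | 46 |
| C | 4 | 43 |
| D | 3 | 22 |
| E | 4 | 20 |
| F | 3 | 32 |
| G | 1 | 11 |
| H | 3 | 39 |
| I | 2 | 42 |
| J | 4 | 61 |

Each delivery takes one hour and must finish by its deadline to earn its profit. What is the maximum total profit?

Take jobs in profit order; each goes to the latest open slot no later than its deadline.
Profit order: J=61 B=46 C=43 I=42 H=39 F=32 D=22 E=20 A=16 G=11
Assign: J→slot 4, B→slot 1, C→slot 3, I→slot 2, H skipped, F skipped, D skipped, E skipped, A skipped, G skipped.
Slots: [1:B] [2:I] [3:C] [4:J]
Profit = 46 + 42 + 43 + 61 = 192

192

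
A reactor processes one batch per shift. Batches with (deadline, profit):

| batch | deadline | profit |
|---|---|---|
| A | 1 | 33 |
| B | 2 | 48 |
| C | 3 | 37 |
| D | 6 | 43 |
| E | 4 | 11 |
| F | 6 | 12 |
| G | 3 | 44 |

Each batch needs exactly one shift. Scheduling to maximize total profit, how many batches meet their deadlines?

Take jobs in profit order; each goes to the latest open slot no later than its deadline.
By profit: B(d2,48), G(d3,44), D(d6,43), C(d3,37), A(d1,33), F(d6,12), E(d4,11)
B→slot 2; G→slot 3; D→slot 6; C→slot 1; A skipped; F→slot 5; E→slot 4.
6 of 7 scheduled.

6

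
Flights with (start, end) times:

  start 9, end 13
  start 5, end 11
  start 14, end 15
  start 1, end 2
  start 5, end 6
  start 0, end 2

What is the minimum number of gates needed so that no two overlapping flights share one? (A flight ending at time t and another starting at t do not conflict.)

2

Events (time:±→running): 0:+→1 1:+→2 … peak 2.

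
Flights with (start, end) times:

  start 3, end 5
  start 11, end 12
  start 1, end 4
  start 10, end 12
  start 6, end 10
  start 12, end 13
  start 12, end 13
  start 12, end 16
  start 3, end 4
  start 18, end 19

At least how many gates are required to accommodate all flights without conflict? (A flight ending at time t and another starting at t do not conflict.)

starts: [1, 3, 3, 6, 10, 11, 12, 12, 12, 18]
ends:   [4, 4, 5, 10, 12, 12, 13, 13, 16, 19]
s1→1 s3→2 s3→3  — peak 3.

3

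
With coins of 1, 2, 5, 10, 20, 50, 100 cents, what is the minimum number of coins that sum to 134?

5

134 = 1×100 + 1×20 + 1×10 + 2×2
Total coins = 1 + 1 + 1 + 2 = 5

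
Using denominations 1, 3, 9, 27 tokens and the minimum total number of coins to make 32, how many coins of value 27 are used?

32 = 1×27 + 1×3 + 2×1
Count of 27: 1

1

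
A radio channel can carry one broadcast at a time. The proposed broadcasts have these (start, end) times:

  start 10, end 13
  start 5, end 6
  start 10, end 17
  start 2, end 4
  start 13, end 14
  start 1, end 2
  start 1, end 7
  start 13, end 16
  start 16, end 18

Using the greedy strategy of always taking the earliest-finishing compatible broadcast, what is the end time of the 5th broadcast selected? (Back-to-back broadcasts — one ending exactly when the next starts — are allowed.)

14

By end time: (1,2), (2,4), (5,6), (1,7), (10,13), (13,14), (13,16), (10,17), (16,18).
Pick (1,2); next start ≥ 2 → (2,4); next start ≥ 4 → (5,6); next start ≥ 6 → (10,13); next start ≥ 13 → (13,14); next start ≥ 14 → (16,18).
Selected: (1,2) (2,4) (5,6) (10,13) (13,14) (16,18)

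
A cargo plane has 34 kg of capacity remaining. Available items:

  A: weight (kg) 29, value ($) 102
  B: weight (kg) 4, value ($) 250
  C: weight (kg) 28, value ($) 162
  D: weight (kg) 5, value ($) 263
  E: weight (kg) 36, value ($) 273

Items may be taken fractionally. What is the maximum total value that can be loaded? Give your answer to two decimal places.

702.58

Greedy by value/weight ratio, highest first.
Ratios (sorted): B 62.50, D 52.60, E 7.58, C 5.79, A 3.52
take B (4 @ 250); take D (5 @ 263); take 25/36 of E → 189.58. Capacity used 34/34.
Total value = 702.58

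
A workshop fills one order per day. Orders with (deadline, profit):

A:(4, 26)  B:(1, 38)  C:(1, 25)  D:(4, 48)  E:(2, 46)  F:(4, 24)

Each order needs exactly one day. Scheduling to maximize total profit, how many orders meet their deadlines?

4

By profit: D(d4,48), E(d2,46), B(d1,38), A(d4,26), C(d1,25), F(d4,24)
D→slot 4; E→slot 2; B→slot 1; A→slot 3; C skipped; F skipped.
4 of 6 scheduled.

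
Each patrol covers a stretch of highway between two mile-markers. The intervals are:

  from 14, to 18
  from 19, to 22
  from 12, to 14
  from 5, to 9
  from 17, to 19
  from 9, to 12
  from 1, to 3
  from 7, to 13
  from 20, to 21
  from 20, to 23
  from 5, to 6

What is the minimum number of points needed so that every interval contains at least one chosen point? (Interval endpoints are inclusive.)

5

Process intervals by earliest right end; each time one isn't hit yet, stab at its right endpoint.
By right end: [1,3]  [5,6]  [5,9]  [9,12]  [7,13]  [12,14]  [14,18]  [17,19]  [20,21]  [19,22]  [20,23]
[1,3] uncovered → point at 3; [5,6] uncovered → point at 6; [9,12] uncovered → point at 12; [14,18] uncovered → point at 18; [20,21] uncovered → point at 21.
Points: 3, 6, 12, 18, 21 (5 total).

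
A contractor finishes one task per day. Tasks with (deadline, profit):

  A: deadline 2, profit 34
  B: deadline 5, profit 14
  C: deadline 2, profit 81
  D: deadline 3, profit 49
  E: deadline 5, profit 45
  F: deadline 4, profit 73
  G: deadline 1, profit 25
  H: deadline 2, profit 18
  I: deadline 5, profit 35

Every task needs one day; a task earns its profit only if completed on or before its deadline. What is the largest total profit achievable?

283

Sort by profit descending; place each in the latest free slot ≤ its deadline.
Profit order: C=81 F=73 D=49 E=45 I=35 A=34 G=25 H=18 B=14
Assign: C→slot 2, F→slot 4, D→slot 3, E→slot 5, I→slot 1, A skipped, G skipped, H skipped, B skipped.
Slots: [1:I] [2:C] [3:D] [4:F] [5:E]
Profit = 35 + 81 + 49 + 73 + 45 = 283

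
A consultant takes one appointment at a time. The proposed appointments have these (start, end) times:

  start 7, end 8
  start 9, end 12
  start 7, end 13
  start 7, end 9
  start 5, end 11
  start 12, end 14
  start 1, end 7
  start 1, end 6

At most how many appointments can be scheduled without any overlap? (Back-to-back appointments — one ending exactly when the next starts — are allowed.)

Sorted by end: (1,6)  (1,7)  (7,8)  (7,9)  (5,11)  (9,12)  (7,13)  (12,14)
take (1,6); skip (1,7); take (7,8); take (9,12); take (12,14).
Selected 4 appointments.

4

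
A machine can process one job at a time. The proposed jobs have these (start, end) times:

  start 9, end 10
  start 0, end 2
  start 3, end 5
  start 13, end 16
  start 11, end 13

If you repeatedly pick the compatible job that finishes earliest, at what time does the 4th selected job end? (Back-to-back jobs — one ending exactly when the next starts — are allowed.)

13

Order by finish time; keep every interval that doesn't clash with the previous kept one.
By end time: (0,2), (3,5), (9,10), (11,13), (13,16).
Pick (0,2); next start ≥ 2 → (3,5); next start ≥ 5 → (9,10); next start ≥ 10 → (11,13); next start ≥ 13 → (13,16).
Selected: (0,2) (3,5) (9,10) (11,13) (13,16)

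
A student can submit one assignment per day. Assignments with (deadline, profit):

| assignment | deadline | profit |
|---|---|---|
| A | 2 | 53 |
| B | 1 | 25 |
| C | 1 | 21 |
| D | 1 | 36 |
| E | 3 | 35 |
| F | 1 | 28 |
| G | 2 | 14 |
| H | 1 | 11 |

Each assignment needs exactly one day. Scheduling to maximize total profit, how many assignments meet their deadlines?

3

Sort by profit descending; place each in the latest free slot ≤ its deadline.
By profit: A(d2,53), D(d1,36), E(d3,35), F(d1,28), B(d1,25), C(d1,21), G(d2,14), H(d1,11)
A→slot 2; D→slot 1; E→slot 3; F skipped; B skipped; C skipped; G skipped; H skipped.
3 of 8 scheduled.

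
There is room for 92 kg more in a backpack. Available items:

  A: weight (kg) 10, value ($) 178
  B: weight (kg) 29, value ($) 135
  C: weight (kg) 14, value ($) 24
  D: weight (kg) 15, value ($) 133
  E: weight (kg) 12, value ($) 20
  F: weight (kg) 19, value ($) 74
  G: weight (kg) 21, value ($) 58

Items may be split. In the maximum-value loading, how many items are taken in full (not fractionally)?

4

Sort by value per unit weight and fill in that order.
Ratios (sorted): A 17.80, D 8.87, B 4.66, F 3.89, G 2.76, C 1.71, E 1.67
take A (10 @ 178); take D (15 @ 133); take B (29 @ 135); take F (19 @ 74); take 19/21 of G → 52.48. Capacity used 92/92.
4 item(s) taken whole; one partial (take 19/21 of G).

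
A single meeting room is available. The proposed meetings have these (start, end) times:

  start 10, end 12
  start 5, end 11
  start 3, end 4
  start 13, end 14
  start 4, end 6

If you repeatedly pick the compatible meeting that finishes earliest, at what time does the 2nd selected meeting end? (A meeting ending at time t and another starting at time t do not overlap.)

6

By end time: (3,4), (4,6), (5,11), (10,12), (13,14).
Pick (3,4); next start ≥ 4 → (4,6); next start ≥ 6 → (10,12); next start ≥ 12 → (13,14).
Selected: (3,4) (4,6) (10,12) (13,14)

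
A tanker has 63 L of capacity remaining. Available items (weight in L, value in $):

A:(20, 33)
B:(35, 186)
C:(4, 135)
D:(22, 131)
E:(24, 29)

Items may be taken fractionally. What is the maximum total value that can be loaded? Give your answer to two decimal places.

Greedy by value/weight ratio, highest first.
Order: C (135/4=33.75) > D (131/22=5.95) > B (186/35=5.31) > A (33/20=1.65) > E (29/24=1.21)
Fill: take C (4 @ 135) → take D (22 @ 131) → take B (35 @ 186) → take 2/20 of A → 3.30; 63/63 used.
Total value = 455.30

455.30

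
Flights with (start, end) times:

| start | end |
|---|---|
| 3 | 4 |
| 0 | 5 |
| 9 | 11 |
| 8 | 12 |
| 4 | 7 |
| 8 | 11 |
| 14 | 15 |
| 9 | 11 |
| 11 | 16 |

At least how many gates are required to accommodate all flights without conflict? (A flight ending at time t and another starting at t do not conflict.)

4

starts: [0, 3, 4, 8, 8, 9, 9, 11, 14]
ends:   [4, 5, 7, 11, 11, 11, 12, 15, 16]
s0→1 s3→2 e4→1 s4→2 e5→1 e7→0 s8→1 s8→2 s9→3 s9→4  — peak 4.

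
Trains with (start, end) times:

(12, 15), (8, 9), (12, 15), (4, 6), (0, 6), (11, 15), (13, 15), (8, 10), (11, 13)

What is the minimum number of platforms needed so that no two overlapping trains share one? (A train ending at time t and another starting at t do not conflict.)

The answer is the maximum number of intervals overlapping at any instant.
Events (time:±→running): 0:+→1 4:+→2 6:-→1 6:-→0 8:+→1 8:+→2 9:-→1 10:-→0 11:+→1 11:+→2 12:+→3 12:+→4 … peak 4.

4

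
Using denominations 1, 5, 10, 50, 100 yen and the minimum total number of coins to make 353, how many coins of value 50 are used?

Use the largest denomination that fits, subtract, and repeat.
353 − 3×100→53 − 1×50→3 − 3×1→0
Count of 50: 1

1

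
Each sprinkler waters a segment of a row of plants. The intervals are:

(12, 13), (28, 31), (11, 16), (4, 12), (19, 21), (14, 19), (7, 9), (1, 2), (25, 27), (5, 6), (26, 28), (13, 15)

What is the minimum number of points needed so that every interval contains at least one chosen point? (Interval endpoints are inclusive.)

Process intervals by earliest right end; each time one isn't hit yet, stab at its right endpoint.
By right end: [1,2]  [5,6]  [7,9]  [4,12]  [12,13]  [13,15]  [11,16]  [14,19]  [19,21]  [25,27]  [26,28]  [28,31]
[1,2] uncovered → point at 2; [5,6] uncovered → point at 6; [7,9] uncovered → point at 9; [12,13] uncovered → point at 13; [14,19] uncovered → point at 19; [25,27] uncovered → point at 27; [28,31] uncovered → point at 31.
Points: 2, 6, 9, 13, 19, 27, 31 (7 total).

7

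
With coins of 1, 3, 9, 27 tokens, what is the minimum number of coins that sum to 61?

Greedy: take as many of the largest coin as possible, then repeat with the remainder.
61 − 2×27→7 − 2×3→1 − 1×1→0
Total coins = 2 + 2 + 1 = 5

5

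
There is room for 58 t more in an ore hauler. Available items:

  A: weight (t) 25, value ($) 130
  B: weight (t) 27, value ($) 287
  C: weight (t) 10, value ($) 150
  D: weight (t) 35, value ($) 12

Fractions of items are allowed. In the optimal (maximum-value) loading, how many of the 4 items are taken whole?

Greedy by value/weight ratio, highest first.
Order: C (150/10=15.00) > B (287/27=10.63) > A (130/25=5.20) > D (12/35=0.34)
Fill: take C (10 @ 150) → take B (27 @ 287) → take 21/25 of A → 109.20; 58/58 used.
2 item(s) taken whole; one partial (take 21/25 of A).

2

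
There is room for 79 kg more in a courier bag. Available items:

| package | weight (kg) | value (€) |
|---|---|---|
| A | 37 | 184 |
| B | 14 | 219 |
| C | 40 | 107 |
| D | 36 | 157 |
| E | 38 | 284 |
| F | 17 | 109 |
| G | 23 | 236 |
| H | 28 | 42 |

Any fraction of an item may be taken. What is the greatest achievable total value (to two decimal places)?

764.65

Sort by value per unit weight and fill in that order.
Order: B (219/14=15.64) > G (236/23=10.26) > E (284/38=7.47) > F (109/17=6.41) > A (184/37=4.97) > D (157/36=4.36) > C (107/40=2.67) > H (42/28=1.50)
Fill: take B (14 @ 219) → take G (23 @ 236) → take E (38 @ 284) → take 4/17 of F → 25.65; 79/79 used.
Total value = 764.65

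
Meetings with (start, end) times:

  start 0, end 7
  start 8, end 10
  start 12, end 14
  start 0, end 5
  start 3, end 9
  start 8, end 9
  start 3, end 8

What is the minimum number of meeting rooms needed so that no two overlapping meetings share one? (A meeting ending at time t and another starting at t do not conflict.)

4

Count concurrent intervals with a sweep; the peak is the room count.
Events (time:±→running): 0:+→1 0:+→2 3:+→3 3:+→4 … peak 4.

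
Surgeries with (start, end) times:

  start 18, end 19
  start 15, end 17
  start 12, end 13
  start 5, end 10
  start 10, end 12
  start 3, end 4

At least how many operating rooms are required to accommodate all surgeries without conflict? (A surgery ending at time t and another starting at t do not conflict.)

Count concurrent intervals with a sweep; the peak is the room count.
Events (time:±→running): 3:+→1 … peak 1.

1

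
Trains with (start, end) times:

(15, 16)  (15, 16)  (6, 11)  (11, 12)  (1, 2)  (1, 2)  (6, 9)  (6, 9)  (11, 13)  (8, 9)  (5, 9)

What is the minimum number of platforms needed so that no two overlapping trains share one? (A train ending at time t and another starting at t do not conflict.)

starts: [1, 1, 5, 6, 6, 6, 8, 11, 11, 15, 15]
ends:   [2, 2, 9, 9, 9, 9, 11, 12, 13, 16, 16]
s1→1 s1→2 e2→1 e2→0 s5→1 s6→2 s6→3 s6→4 s8→5  — peak 5.

5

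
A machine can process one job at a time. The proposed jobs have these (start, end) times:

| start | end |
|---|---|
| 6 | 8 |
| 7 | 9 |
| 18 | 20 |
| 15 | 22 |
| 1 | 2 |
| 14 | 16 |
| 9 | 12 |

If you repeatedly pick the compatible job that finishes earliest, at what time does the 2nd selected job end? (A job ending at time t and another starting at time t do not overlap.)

8

Sorted by end: (1,2)  (6,8)  (7,9)  (9,12)  (14,16)  (18,20)  (15,22)
take (1,2); take (6,8); skip (7,9); take (9,12); take (14,16); take (18,20); skip (15,22).
Selected: (1,2) (6,8) (9,12) (14,16) (18,20)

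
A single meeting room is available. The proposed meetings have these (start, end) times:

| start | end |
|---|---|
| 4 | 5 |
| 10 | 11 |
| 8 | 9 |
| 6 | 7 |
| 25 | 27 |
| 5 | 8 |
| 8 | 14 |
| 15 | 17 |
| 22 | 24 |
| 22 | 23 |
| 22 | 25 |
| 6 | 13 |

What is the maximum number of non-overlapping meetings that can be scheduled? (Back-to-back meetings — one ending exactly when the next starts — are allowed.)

Sort by end time and greedily take each interval whose start is ≥ the last chosen end.
By end time: (4,5), (6,7), (5,8), (8,9), (10,11), (6,13), (8,14), (15,17), (22,23), (22,24), (22,25), (25,27).
Pick (4,5); next start ≥ 5 → (6,7); next start ≥ 7 → (8,9); next start ≥ 9 → (10,11); next start ≥ 11 → (15,17); next start ≥ 17 → (22,23); next start ≥ 23 → (25,27).
Selected 7 meetings.

7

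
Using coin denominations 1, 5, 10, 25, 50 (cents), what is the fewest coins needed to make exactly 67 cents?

5

Use the largest denomination that fits, subtract, and repeat.
67 = 1×50 + 1×10 + 1×5 + 2×1
Total coins = 1 + 1 + 1 + 2 = 5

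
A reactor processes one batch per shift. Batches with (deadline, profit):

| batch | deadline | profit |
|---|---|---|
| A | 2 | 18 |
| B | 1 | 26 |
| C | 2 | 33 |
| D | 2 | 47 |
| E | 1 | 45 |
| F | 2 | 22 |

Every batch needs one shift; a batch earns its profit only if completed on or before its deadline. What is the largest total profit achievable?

92

Sort by profit descending; place each in the latest free slot ≤ its deadline.
Profit order: D=47 E=45 C=33 B=26 F=22 A=18
Assign: D→slot 2, E→slot 1, C skipped, B skipped, F skipped, A skipped.
Slots: [1:E] [2:D]
Profit = 45 + 47 = 92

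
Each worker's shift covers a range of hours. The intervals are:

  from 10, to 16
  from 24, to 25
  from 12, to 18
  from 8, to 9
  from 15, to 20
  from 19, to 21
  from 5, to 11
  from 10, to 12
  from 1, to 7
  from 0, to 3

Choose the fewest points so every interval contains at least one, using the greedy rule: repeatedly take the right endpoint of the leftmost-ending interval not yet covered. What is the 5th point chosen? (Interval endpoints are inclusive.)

25

By right end: [0,3]  [1,7]  [8,9]  [5,11]  [10,12]  [10,16]  [12,18]  [15,20]  [19,21]  [24,25]
[0,3] uncovered → point at 3; [8,9] uncovered → point at 9; [10,12] uncovered → point at 12; [15,20] uncovered → point at 20; [24,25] uncovered → point at 25.
Points: 3, 9, 12, 20, 25 (5 total).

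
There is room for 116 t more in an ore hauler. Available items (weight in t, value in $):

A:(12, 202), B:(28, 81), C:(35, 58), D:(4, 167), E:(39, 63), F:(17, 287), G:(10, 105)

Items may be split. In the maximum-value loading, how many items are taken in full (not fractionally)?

6

Greedy by value/weight ratio, highest first.
Ratios (sorted): D 41.75, F 16.88, A 16.83, G 10.50, B 2.89, C 1.66, E 1.62
take D (4 @ 167); take F (17 @ 287); take A (12 @ 202); take G (10 @ 105); take B (28 @ 81); take C (35 @ 58); take 10/39 of E → 16.15. Capacity used 116/116.
6 item(s) taken whole; one partial (take 10/39 of E).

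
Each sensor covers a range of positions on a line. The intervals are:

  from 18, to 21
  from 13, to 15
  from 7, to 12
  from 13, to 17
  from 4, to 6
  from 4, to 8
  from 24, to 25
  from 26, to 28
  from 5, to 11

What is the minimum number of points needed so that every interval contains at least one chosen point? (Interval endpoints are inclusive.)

Sorted: [4,6] [4,8] [5,11] [7,12] [13,15] [13,17] [18,21] [24,25] [26,28]
{[4,6],[4,8],[5,11]} hit by 6; {[7,12]} hit by 12; {[13,15],[13,17]} hit by 15; {[18,21]} hit by 21; {[24,25]} hit by 25; {[26,28]} hit by 28.
Points: 6, 12, 15, 21, 25, 28 (6 total).

6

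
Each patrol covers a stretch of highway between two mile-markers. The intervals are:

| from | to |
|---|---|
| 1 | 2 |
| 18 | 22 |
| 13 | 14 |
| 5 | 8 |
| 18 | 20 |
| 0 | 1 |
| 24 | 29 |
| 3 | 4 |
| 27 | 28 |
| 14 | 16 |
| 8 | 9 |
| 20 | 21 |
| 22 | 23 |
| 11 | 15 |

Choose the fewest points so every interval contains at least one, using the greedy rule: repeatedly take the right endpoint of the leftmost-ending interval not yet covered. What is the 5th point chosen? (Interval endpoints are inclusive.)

20

Process intervals by earliest right end; each time one isn't hit yet, stab at its right endpoint.
By right end: [0,1]  [1,2]  [3,4]  [5,8]  [8,9]  [13,14]  [11,15]  [14,16]  [18,20]  [20,21]  [18,22]  [22,23]  [27,28]  [24,29]
[0,1] uncovered → point at 1; [3,4] uncovered → point at 4; [5,8] uncovered → point at 8; [13,14] uncovered → point at 14; [18,20] uncovered → point at 20; [22,23] uncovered → point at 23; [27,28] uncovered → point at 28.
Points: 1, 4, 8, 14, 20, 23, 28 (7 total).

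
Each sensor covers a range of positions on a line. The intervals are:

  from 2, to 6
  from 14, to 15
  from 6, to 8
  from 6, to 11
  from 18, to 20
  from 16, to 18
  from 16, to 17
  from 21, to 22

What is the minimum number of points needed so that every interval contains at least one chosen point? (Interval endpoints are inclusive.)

Process intervals by earliest right end; each time one isn't hit yet, stab at its right endpoint.
Sorted: [2,6] [6,8] [6,11] [14,15] [16,17] [16,18] [18,20] [21,22]
{[2,6],[6,8],[6,11]} hit by 6; {[14,15]} hit by 15; {[16,17],[16,18]} hit by 17; {[18,20]} hit by 20; {[21,22]} hit by 22.
Points: 6, 15, 17, 20, 22 (5 total).

5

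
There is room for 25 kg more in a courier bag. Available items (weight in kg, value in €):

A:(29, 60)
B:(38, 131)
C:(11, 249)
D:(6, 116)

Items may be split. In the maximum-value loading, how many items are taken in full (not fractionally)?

2

Order: C (249/11=22.64) > D (116/6=19.33) > B (131/38=3.45) > A (60/29=2.07)
Fill: take C (11 @ 249) → take D (6 @ 116) → take 8/38 of B → 27.58; 25/25 used.
2 item(s) taken whole; one partial (take 8/38 of B).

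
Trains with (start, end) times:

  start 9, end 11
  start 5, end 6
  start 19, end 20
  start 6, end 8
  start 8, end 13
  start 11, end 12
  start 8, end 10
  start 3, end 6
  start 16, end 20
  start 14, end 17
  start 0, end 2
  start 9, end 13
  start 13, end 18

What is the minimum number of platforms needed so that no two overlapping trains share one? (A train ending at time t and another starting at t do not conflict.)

4

starts: [0, 3, 5, 6, 8, 8, 9, 9, 11, 13, 14, 16, 19]
ends:   [2, 6, 6, 8, 10, 11, 12, 13, 13, 17, 18, 20, 20]
s0→1 e2→0 s3→1 s5→2 e6→1 e6→0 s6→1 e8→0 s8→1 s8→2 s9→3 s9→4  — peak 4.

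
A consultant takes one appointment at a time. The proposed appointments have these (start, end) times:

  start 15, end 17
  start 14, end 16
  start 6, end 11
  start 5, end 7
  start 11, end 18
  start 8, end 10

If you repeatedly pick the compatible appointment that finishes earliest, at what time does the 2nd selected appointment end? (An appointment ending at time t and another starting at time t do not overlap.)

Sort by end time and greedily take each interval whose start is ≥ the last chosen end.
By end time: (5,7), (8,10), (6,11), (14,16), (15,17), (11,18).
Pick (5,7); next start ≥ 7 → (8,10); next start ≥ 10 → (14,16).
Selected: (5,7) (8,10) (14,16)

10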